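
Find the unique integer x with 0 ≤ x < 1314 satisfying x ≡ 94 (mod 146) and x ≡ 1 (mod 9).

532

Write x = 94 + 146·k. Then 146·k ≡ 1 − 94 ≡ 6 (mod 9).
Need 146⁻¹ mod 9. Extended Euclid on (9, 2):
9 = 4*2 + 1
2 = 2*1 + 0
Back-substitute:
1 = 9 − 4·2
146⁻¹ ≡ 5 (mod 9), so k ≡ 5·6 ≡ 3 (mod 9).
x = 94 + 146·3 = 532.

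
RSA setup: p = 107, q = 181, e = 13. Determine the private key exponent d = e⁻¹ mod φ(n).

14677

φ(n) = (p−1)(q−1) = 106·180 = 19080.
Need d with 13·d ≡ 1 (mod 19080). Apply the extended Euclidean algorithm:
19080 = 1467·13 + 9
13 = 1·9 + 4
9 = 2·4 + 1
4 = 4·1 + 0
Back-substitute:
1 = 9 − 2·4
1 = −2·13 + 3·9
1 = 3·19080 − 4403·13
So 13·(-4403) ≡ 1 (mod 19080), hence d ≡ -4403 ≡ 14677 (mod 19080).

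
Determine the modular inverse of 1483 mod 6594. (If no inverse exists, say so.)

Extended Euclidean algorithm:
6594 = 4*1483 + 662
1483 = 2*662 + 159
662 = 4*159 + 26
159 = 6*26 + 3
26 = 8*3 + 2
3 = 1*2 + 1
2 = 2*1 + 0
Since gcd(1483, 6594) = 1, back-substitute to write 1 as a combination:
1 = 3 − 2
1 = −26 + 9·3
1 = 9·159 − 55·26
1 = −55·662 + 229·159
1 = 229·1483 − 513·662
1 = −513·6594 + 2281·1483
So 1483·2281 ≡ 1 (mod 6594).

2281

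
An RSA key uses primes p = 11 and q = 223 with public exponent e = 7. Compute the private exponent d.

φ(n) = (p−1)(q−1) = 10·222 = 2220.
Need d with 7·d ≡ 1 (mod 2220). Apply the extended Euclidean algorithm:
2220 = 317×7 + 1
7 = 7×1 + 0
Back-substitute:
1 = 2220 − 317·7
So 7·(-317) ≡ 1 (mod 2220), hence d ≡ -317 ≡ 1903 (mod 2220).

1903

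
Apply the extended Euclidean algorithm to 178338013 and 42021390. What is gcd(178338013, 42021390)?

Euclidean algorithm:
178338013 = 4*42021390 + 10252453
42021390 = 4*10252453 + 1011578
10252453 = 10*1011578 + 136673
1011578 = 7*136673 + 54867
136673 = 2*54867 + 26939
54867 = 2*26939 + 989
26939 = 27*989 + 236
989 = 4*236 + 45
236 = 5*45 + 11
45 = 4*11 + 1
11 = 11*1 + 0
gcd(178338013, 42021390) = 1.
Working backward:
1 = 45 − 4·11
1 = −4·236 + 21·45
1 = 21·989 − 88·236
1 = −88·26939 + 2397·989
1 = 2397·54867 − 4882·26939
1 = −4882·136673 + 12161·54867
1 = 12161·1011578 − 90009·136673
1 = −90009·10252453 + 912251·1011578
1 = 912251·42021390 − 3739013·10252453
1 = −3739013·178338013 + 15868303·42021390
So 1 = (-3739013)·178338013 + (15868303)·42021390.

1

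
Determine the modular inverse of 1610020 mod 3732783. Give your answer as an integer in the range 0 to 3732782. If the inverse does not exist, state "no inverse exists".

Extended Euclidean algorithm:
3732783 = 2*1610020 + 512743
1610020 = 3*512743 + 71791
512743 = 7*71791 + 10206
71791 = 7*10206 + 349
10206 = 29*349 + 85
349 = 4*85 + 9
85 = 9*9 + 4
9 = 2*4 + 1
4 = 4*1 + 0
gcd = 1, so the inverse exists. Back-substitute:
1 = 9 − 2·4
1 = −2·85 + 19·9
1 = 19·349 − 78·85
1 = −78·10206 + 2281·349
1 = 2281·71791 − 16045·10206
1 = −16045·512743 + 114596·71791
1 = 114596·1610020 − 359833·512743
1 = −359833·3732783 + 834262·1610020
So 1610020·834262 ≡ 1 (mod 3732783).

834262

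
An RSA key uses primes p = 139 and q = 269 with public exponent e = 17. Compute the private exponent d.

32633

φ(n) = (p−1)(q−1) = 138·268 = 36984.
Need d with 17·d ≡ 1 (mod 36984). Apply the extended Euclidean algorithm:
36984 = 2175*17 + 9
17 = 1*9 + 8
9 = 1*8 + 1
8 = 8*1 + 0
Back-substitute:
1 = 9 − 8
1 = −17 + 2·9
1 = 2·36984 − 4351·17
So 17·(-4351) ≡ 1 (mod 36984), hence d ≡ -4351 ≡ 32633 (mod 36984).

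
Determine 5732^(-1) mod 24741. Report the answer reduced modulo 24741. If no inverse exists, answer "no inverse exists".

23390

gcd(24741, 5732) by repeated division:
24741 = 4·5732 + 1813
5732 = 3·1813 + 293
1813 = 6·293 + 55
293 = 5·55 + 18
55 = 3·18 + 1
18 = 18·1 + 0
The gcd is 1. Working backward:
1 = 55 − 3·18
1 = −3·293 + 16·55
1 = 16·1813 − 99·293
1 = −99·5732 + 313·1813
1 = 313·24741 − 1351·5732
Thus 5732·(-1351) ≡ 1 (mod 24741); reducing, -1351 mod 24741 = 23390.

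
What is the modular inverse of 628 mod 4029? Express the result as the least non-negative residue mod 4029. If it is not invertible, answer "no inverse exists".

Run Euclid on (4029, 628):
4029 = 6·628 + 261
628 = 2·261 + 106
261 = 2·106 + 49
106 = 2·49 + 8
49 = 6·8 + 1
8 = 8·1 + 0
gcd = 1, so the inverse exists. Back-substitute:
1 = 49 − 6·8
1 = −6·106 + 13·49
1 = 13·261 − 32·106
1 = −32·628 + 77·261
1 = 77·4029 − 494·628
Thus 628·(-494) ≡ 1 (mod 4029); reducing, -494 mod 4029 = 3535.

3535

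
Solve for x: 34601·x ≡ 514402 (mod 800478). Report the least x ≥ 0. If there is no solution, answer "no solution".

First find gcd(34601, 800478):
800478 = 23×34601 + 4655
34601 = 7×4655 + 2016
4655 = 2×2016 + 623
2016 = 3×623 + 147
623 = 4×147 + 35
147 = 4×35 + 7
35 = 5×7 + 0
gcd = 7 and 7 | 514402, so solutions exist. Divide through by 7: 4943x ≡ 73486 (mod 114354).
Now find 4943⁻¹ mod 114354:
114354 = 23·4943 + 665
4943 = 7·665 + 288
665 = 2·288 + 89
288 = 3·89 + 21
89 = 4·21 + 5
21 = 4·5 + 1
5 = 5·1 + 0
Back-substitute:
1 = 21 − 4·5
1 = −4·89 + 17·21
1 = 17·288 − 55·89
1 = −55·665 + 127·288
1 = 127·4943 − 944·665
1 = −944·114354 + 21839·4943
So 4943⁻¹ ≡ 21839 (mod 114354).
Then x ≡ 21839·73486 ≡ 16718 (mod 114354); the smallest non-negative solution is x = 16718.

16718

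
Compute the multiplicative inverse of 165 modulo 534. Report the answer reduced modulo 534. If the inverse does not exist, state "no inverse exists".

Euclidean algorithm on 534, 165:
534 = 3*165 + 39
165 = 4*39 + 9
39 = 4*9 + 3
9 = 3*3 + 0
gcd(165, 534) = 3 ≠ 1, so 165 has no multiplicative inverse modulo 534.

no inverse exists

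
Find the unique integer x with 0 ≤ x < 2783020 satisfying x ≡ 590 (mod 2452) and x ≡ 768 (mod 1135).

Write x = 590 + 2452·k. Then 2452·k ≡ 768 − 590 ≡ 178 (mod 1135).
Need 2452⁻¹ mod 1135. Extended Euclid on (1135, 182):
1135 = 6·182 + 43
182 = 4·43 + 10
43 = 4·10 + 3
10 = 3·3 + 1
3 = 3·1 + 0
Back-substitute:
1 = 10 − 3·3
1 = −3·43 + 13·10
1 = 13·182 − 55·43
1 = −55·1135 + 343·182
2452⁻¹ ≡ 343 (mod 1135), so k ≡ 343·178 ≡ 899 (mod 1135).
x = 590 + 2452·899 = 2204938.

2204938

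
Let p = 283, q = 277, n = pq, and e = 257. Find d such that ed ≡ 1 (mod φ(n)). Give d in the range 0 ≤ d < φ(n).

φ(n) = (p−1)(q−1) = 282·276 = 77832.
Need d with 257·d ≡ 1 (mod 77832). Apply the extended Euclidean algorithm:
77832 = 302·257 + 218
257 = 1·218 + 39
218 = 5·39 + 23
39 = 1·23 + 16
23 = 1·16 + 7
16 = 2·7 + 2
7 = 3·2 + 1
2 = 2·1 + 0
Back-substitute:
1 = 7 − 3·2
1 = −3·16 + 7·7
1 = 7·23 − 10·16
1 = −10·39 + 17·23
1 = 17·218 − 95·39
1 = −95·257 + 112·218
1 = 112·77832 − 33919·257
So 257·(-33919) ≡ 1 (mod 77832), hence d ≡ -33919 ≡ 43913 (mod 77832).

43913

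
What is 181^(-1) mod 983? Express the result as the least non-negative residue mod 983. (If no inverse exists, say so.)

gcd(983, 181) by repeated division:
983 = 5×181 + 78
181 = 2×78 + 25
78 = 3×25 + 3
25 = 8×3 + 1
3 = 3×1 + 0
The gcd is 1. Working backward:
1 = 25 − 8·3
1 = −8·78 + 25·25
1 = 25·181 − 58·78
1 = −58·983 + 315·181
So 181·315 ≡ 1 (mod 983).

315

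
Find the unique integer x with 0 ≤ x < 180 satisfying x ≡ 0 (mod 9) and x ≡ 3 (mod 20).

63

Write x = 0 + 9·k. Then 9·k ≡ 3 − 0 ≡ 3 (mod 20).
Need 9⁻¹ mod 20. Extended Euclid on (20, 9):
20 = 2×9 + 2
9 = 4×2 + 1
2 = 2×1 + 0
Back-substitute:
1 = 9 − 4·2
1 = −4·20 + 9·9
9⁻¹ ≡ 9 (mod 20), so k ≡ 9·3 ≡ 7 (mod 20).
x = 0 + 9·7 = 63.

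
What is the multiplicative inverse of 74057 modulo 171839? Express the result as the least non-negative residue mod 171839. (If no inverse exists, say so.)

gcd(171839, 74057) by repeated division:
171839 = 2*74057 + 23725
74057 = 3*23725 + 2882
23725 = 8*2882 + 669
2882 = 4*669 + 206
669 = 3*206 + 51
206 = 4*51 + 2
51 = 25*2 + 1
2 = 2*1 + 0
The gcd is 1. Working backward:
1 = 51 − 25·2
1 = −25·206 + 101·51
1 = 101·669 − 328·206
1 = −328·2882 + 1413·669
1 = 1413·23725 − 11632·2882
1 = −11632·74057 + 36309·23725
1 = 36309·171839 − 84250·74057
Hence 74057⁻¹ ≡ -84250 ≡ 87589 (mod 171839).

87589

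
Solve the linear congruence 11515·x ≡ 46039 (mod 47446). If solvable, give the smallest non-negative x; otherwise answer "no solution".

5447

First find gcd(11515, 47446):
47446 = 4*11515 + 1386
11515 = 8*1386 + 427
1386 = 3*427 + 105
427 = 4*105 + 7
105 = 15*7 + 0
gcd = 7 and 7 | 46039, so solutions exist. Divide through by 7: 1645x ≡ 6577 (mod 6778).
Now find 1645⁻¹ mod 6778:
6778 = 4*1645 + 198
1645 = 8*198 + 61
198 = 3*61 + 15
61 = 4*15 + 1
15 = 15*1 + 0
Back-substitute:
1 = 61 − 4·15
1 = −4·198 + 13·61
1 = 13·1645 − 108·198
1 = −108·6778 + 445·1645
So 1645⁻¹ ≡ 445 (mod 6778).
Then x ≡ 445·6577 ≡ 5447 (mod 6778); the smallest non-negative solution is x = 5447.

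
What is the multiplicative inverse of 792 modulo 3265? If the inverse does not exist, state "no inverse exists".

Extended Euclidean algorithm:
3265 = 4*792 + 97
792 = 8*97 + 16
97 = 6*16 + 1
16 = 16*1 + 0
The gcd is 1. Working backward:
1 = 97 − 6·16
1 = −6·792 + 49·97
1 = 49·3265 − 202·792
Hence 792⁻¹ ≡ -202 ≡ 3063 (mod 3265).

3063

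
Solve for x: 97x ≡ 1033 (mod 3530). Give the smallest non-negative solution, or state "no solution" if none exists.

229

First find gcd(97, 3530):
3530 = 36×97 + 38
97 = 2×38 + 21
38 = 1×21 + 17
21 = 1×17 + 4
17 = 4×4 + 1
4 = 4×1 + 0
gcd = 1, so a unique solution mod 3530 exists.
Back-substitute for the Bézout coefficients:
1 = 17 − 4·4
1 = −4·21 + 5·17
1 = 5·38 − 9·21
1 = −9·97 + 23·38
1 = 23·3530 − 837·97
So 97·(-837) ≡ 1 (mod 3530), giving 97⁻¹ ≡ 2693.
x ≡ 97⁻¹·1033 ≡ 2693·1033 ≡ 229 (mod 3530).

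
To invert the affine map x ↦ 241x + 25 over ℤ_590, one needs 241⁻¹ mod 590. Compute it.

Extended Euclidean algorithm:
590 = 2*241 + 108
241 = 2*108 + 25
108 = 4*25 + 8
25 = 3*8 + 1
8 = 8*1 + 0
Since gcd(241, 590) = 1, back-substitute to write 1 as a combination:
1 = 25 − 3·8
1 = −3·108 + 13·25
1 = 13·241 − 29·108
1 = −29·590 + 71·241
So 241·71 ≡ 1 (mod 590).

71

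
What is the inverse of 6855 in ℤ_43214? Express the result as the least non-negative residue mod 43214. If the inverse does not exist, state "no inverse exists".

30171

Apply the Euclidean algorithm to 43214 and 6855:
43214 = 6·6855 + 2084
6855 = 3·2084 + 603
2084 = 3·603 + 275
603 = 2·275 + 53
275 = 5·53 + 10
53 = 5·10 + 3
10 = 3·3 + 1
3 = 3·1 + 0
gcd = 1, so the inverse exists. Back-substitute:
1 = 10 − 3·3
1 = −3·53 + 16·10
1 = 16·275 − 83·53
1 = −83·603 + 182·275
1 = 182·2084 − 629·603
1 = −629·6855 + 2069·2084
1 = 2069·43214 − 13043·6855
Hence 6855⁻¹ ≡ -13043 ≡ 30171 (mod 43214).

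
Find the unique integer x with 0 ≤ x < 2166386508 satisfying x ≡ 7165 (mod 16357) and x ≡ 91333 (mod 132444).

Write x = 7165 + 16357·k. Then 16357·k ≡ 91333 − 7165 ≡ 84168 (mod 132444).
Need 16357⁻¹ mod 132444. Extended Euclid on (132444, 16357):
132444 = 8×16357 + 1588
16357 = 10×1588 + 477
1588 = 3×477 + 157
477 = 3×157 + 6
157 = 26×6 + 1
6 = 6×1 + 0
Back-substitute:
1 = 157 − 26·6
1 = −26·477 + 79·157
1 = 79·1588 − 263·477
1 = −263·16357 + 2709·1588
1 = 2709·132444 − 21935·16357
16357⁻¹ ≡ 110509 (mod 132444), so k ≡ 110509·84168 ≡ 44280 (mod 132444).
x = 7165 + 16357·44280 = 724295125.

724295125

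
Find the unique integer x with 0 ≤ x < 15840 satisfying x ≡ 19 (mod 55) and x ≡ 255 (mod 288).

1119

Write x = 19 + 55·k. Then 55·k ≡ 255 − 19 ≡ 236 (mod 288).
Need 55⁻¹ mod 288. Extended Euclid on (288, 55):
288 = 5·55 + 13
55 = 4·13 + 3
13 = 4·3 + 1
3 = 3·1 + 0
Back-substitute:
1 = 13 − 4·3
1 = −4·55 + 17·13
1 = 17·288 − 89·55
55⁻¹ ≡ 199 (mod 288), so k ≡ 199·236 ≡ 20 (mod 288).
x = 19 + 55·20 = 1119.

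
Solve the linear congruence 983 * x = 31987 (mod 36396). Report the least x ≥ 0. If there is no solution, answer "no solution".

9437

First find gcd(983, 36396):
36396 = 37*983 + 25
983 = 39*25 + 8
25 = 3*8 + 1
8 = 8*1 + 0
gcd = 1, so a unique solution mod 36396 exists.
Back-substitute for the Bézout coefficients:
1 = 25 − 3·8
1 = −3·983 + 118·25
1 = 118·36396 − 4369·983
So 983·(-4369) ≡ 1 (mod 36396), giving 983⁻¹ ≡ 32027.
x ≡ 983⁻¹·31987 ≡ 32027·31987 ≡ 9437 (mod 36396).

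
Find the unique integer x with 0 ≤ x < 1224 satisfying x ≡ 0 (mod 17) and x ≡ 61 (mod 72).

Write x = 0 + 17·k. Then 17·k ≡ 61 − 0 ≡ 61 (mod 72).
Need 17⁻¹ mod 72. Extended Euclid on (72, 17):
72 = 4×17 + 4
17 = 4×4 + 1
4 = 4×1 + 0
Back-substitute:
1 = 17 − 4·4
1 = −4·72 + 17·17
17⁻¹ ≡ 17 (mod 72), so k ≡ 17·61 ≡ 29 (mod 72).
x = 0 + 17·29 = 493.

493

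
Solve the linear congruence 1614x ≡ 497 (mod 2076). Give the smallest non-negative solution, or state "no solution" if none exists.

gcd(1614, 2076):
2076 = 1·1614 + 462
1614 = 3·462 + 228
462 = 2·228 + 6
228 = 38·6 + 0
gcd = 6, but 6 ∤ 497, so the congruence has no solution.

no solution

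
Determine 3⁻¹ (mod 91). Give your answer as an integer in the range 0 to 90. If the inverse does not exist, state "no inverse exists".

gcd(91, 3) by repeated division:
91 = 30*3 + 1
3 = 3*1 + 0
gcd = 1, so the inverse exists. Back-substitute:
1 = 91 − 30·3
Thus 3·(-30) ≡ 1 (mod 91); reducing, -30 mod 91 = 61.

61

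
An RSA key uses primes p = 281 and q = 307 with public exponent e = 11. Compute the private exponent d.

φ(n) = (p−1)(q−1) = 280·306 = 85680.
Need d with 11·d ≡ 1 (mod 85680). Apply the extended Euclidean algorithm:
85680 = 7789*11 + 1
11 = 11*1 + 0
Back-substitute:
1 = 85680 − 7789·11
So 11·(-7789) ≡ 1 (mod 85680), hence d ≡ -7789 ≡ 77891 (mod 85680).

77891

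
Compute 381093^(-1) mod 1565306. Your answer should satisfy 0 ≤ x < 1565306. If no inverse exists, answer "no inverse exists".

1189371

Apply the Euclidean algorithm to 1565306 and 381093:
1565306 = 4×381093 + 40934
381093 = 9×40934 + 12687
40934 = 3×12687 + 2873
12687 = 4×2873 + 1195
2873 = 2×1195 + 483
1195 = 2×483 + 229
483 = 2×229 + 25
229 = 9×25 + 4
25 = 6×4 + 1
4 = 4×1 + 0
gcd = 1, so the inverse exists. Back-substitute:
1 = 25 − 6·4
1 = −6·229 + 55·25
1 = 55·483 − 116·229
1 = −116·1195 + 287·483
1 = 287·2873 − 690·1195
1 = −690·12687 + 3047·2873
1 = 3047·40934 − 9831·12687
1 = −9831·381093 + 91526·40934
1 = 91526·1565306 − 375935·381093
Thus 381093·(-375935) ≡ 1 (mod 1565306); reducing, -375935 mod 1565306 = 1189371.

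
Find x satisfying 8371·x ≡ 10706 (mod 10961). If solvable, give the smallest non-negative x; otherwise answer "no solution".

First find gcd(8371, 10961):
10961 = 1*8371 + 2590
8371 = 3*2590 + 601
2590 = 4*601 + 186
601 = 3*186 + 43
186 = 4*43 + 14
43 = 3*14 + 1
14 = 14*1 + 0
gcd = 1, so a unique solution mod 10961 exists.
Back-substitute for the Bézout coefficients:
1 = 43 − 3·14
1 = −3·186 + 13·43
1 = 13·601 − 42·186
1 = −42·2590 + 181·601
1 = 181·8371 − 585·2590
1 = −585·10961 + 766·8371
So 8371·(766) ≡ 1 (mod 10961), giving 8371⁻¹ ≡ 766.
x ≡ 8371⁻¹·10706 ≡ 766·10706 ≡ 1968 (mod 10961).

1968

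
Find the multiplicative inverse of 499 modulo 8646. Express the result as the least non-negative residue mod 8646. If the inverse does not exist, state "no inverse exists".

Apply the Euclidean algorithm to 8646 and 499:
8646 = 17·499 + 163
499 = 3·163 + 10
163 = 16·10 + 3
10 = 3·3 + 1
3 = 3·1 + 0
Since gcd(499, 8646) = 1, back-substitute to write 1 as a combination:
1 = 10 − 3·3
1 = −3·163 + 49·10
1 = 49·499 − 150·163
1 = −150·8646 + 2599·499
So 499·2599 ≡ 1 (mod 8646).

2599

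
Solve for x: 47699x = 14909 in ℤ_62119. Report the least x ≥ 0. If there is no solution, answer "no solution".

49328

First find gcd(47699, 62119):
62119 = 1·47699 + 14420
47699 = 3·14420 + 4439
14420 = 3·4439 + 1103
4439 = 4·1103 + 27
1103 = 40·27 + 23
27 = 1·23 + 4
23 = 5·4 + 3
4 = 1·3 + 1
3 = 3·1 + 0
gcd = 1, so a unique solution mod 62119 exists.
Back-substitute for the Bézout coefficients:
1 = 4 − 3
1 = −23 + 6·4
1 = 6·27 − 7·23
1 = −7·1103 + 286·27
1 = 286·4439 − 1151·1103
1 = −1151·14420 + 3739·4439
1 = 3739·47699 − 12368·14420
1 = −12368·62119 + 16107·47699
So 47699·(16107) ≡ 1 (mod 62119), giving 47699⁻¹ ≡ 16107.
x ≡ 47699⁻¹·14909 ≡ 16107·14909 ≡ 49328 (mod 62119).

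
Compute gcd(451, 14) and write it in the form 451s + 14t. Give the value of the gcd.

1

Apply Euclid's algorithm to 451 and 14:
451 = 32*14 + 3
14 = 4*3 + 2
3 = 1*2 + 1
2 = 2*1 + 0
gcd(451, 14) = 1.
Express as a combination:
1 = 3 − 2
1 = −14 + 5·3
1 = 5·451 − 161·14
So 1 = (5)·451 + (-161)·14.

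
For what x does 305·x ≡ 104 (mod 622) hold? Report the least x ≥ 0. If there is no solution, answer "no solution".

190

First find gcd(305, 622):
622 = 2*305 + 12
305 = 25*12 + 5
12 = 2*5 + 2
5 = 2*2 + 1
2 = 2*1 + 0
gcd = 1, so a unique solution mod 622 exists.
Back-substitute for the Bézout coefficients:
1 = 5 − 2·2
1 = −2·12 + 5·5
1 = 5·305 − 127·12
1 = −127·622 + 259·305
So 305·(259) ≡ 1 (mod 622), giving 305⁻¹ ≡ 259.
x ≡ 305⁻¹·104 ≡ 259·104 ≡ 190 (mod 622).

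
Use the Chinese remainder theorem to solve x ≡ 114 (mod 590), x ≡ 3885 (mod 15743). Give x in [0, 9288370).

6033454

Write x = 114 + 590·k. Then 590·k ≡ 3885 − 114 ≡ 3771 (mod 15743).
Need 590⁻¹ mod 15743. Extended Euclid on (15743, 590):
15743 = 26*590 + 403
590 = 1*403 + 187
403 = 2*187 + 29
187 = 6*29 + 13
29 = 2*13 + 3
13 = 4*3 + 1
3 = 3*1 + 0
Back-substitute:
1 = 13 − 4·3
1 = −4·29 + 9·13
1 = 9·187 − 58·29
1 = −58·403 + 125·187
1 = 125·590 − 183·403
1 = −183·15743 + 4883·590
590⁻¹ ≡ 4883 (mod 15743), so k ≡ 4883·3771 ≡ 10226 (mod 15743).
x = 114 + 590·10226 = 6033454.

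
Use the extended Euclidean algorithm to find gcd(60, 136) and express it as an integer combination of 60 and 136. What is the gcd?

Repeated division:
136 = 2·60 + 16
60 = 3·16 + 12
16 = 1·12 + 4
12 = 3·4 + 0
gcd(60, 136) = 4.
Working backward:
4 = 16 − 12
4 = −60 + 4·16
4 = 4·136 − 9·60
So 4 = (4)·136 + (-9)·60.

4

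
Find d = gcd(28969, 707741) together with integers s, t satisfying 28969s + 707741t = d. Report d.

1

Apply Euclid's algorithm to 707741 and 28969:
707741 = 24*28969 + 12485
28969 = 2*12485 + 3999
12485 = 3*3999 + 488
3999 = 8*488 + 95
488 = 5*95 + 13
95 = 7*13 + 4
13 = 3*4 + 1
4 = 4*1 + 0
gcd(28969, 707741) = 1.
Back-substituting:
1 = 13 − 3·4
1 = −3·95 + 22·13
1 = 22·488 − 113·95
1 = −113·3999 + 926·488
1 = 926·12485 − 2891·3999
1 = −2891·28969 + 6708·12485
1 = 6708·707741 − 163883·28969
So 1 = (6708)·707741 + (-163883)·28969.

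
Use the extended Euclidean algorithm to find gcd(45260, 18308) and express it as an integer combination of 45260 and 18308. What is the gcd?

4

Repeated division:
45260 = 2*18308 + 8644
18308 = 2*8644 + 1020
8644 = 8*1020 + 484
1020 = 2*484 + 52
484 = 9*52 + 16
52 = 3*16 + 4
16 = 4*4 + 0
gcd(45260, 18308) = 4.
Express as a combination:
4 = 52 − 3·16
4 = −3·484 + 28·52
4 = 28·1020 − 59·484
4 = −59·8644 + 500·1020
4 = 500·18308 − 1059·8644
4 = −1059·45260 + 2618·18308
So 4 = (-1059)·45260 + (2618)·18308.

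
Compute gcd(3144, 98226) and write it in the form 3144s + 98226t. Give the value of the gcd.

Repeated division:
98226 = 31×3144 + 762
3144 = 4×762 + 96
762 = 7×96 + 90
96 = 1×90 + 6
90 = 15×6 + 0
gcd(3144, 98226) = 6.
Back-substituting:
6 = 96 − 90
6 = −762 + 8·96
6 = 8·3144 − 33·762
6 = −33·98226 + 1031·3144
So 6 = (-33)·98226 + (1031)·3144.

6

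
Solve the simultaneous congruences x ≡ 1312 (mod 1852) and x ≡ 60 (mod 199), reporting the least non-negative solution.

343932

Write x = 1312 + 1852·k. Then 1852·k ≡ 60 − 1312 ≡ 141 (mod 199).
Need 1852⁻¹ mod 199. Extended Euclid on (199, 61):
199 = 3×61 + 16
61 = 3×16 + 13
16 = 1×13 + 3
13 = 4×3 + 1
3 = 3×1 + 0
Back-substitute:
1 = 13 − 4·3
1 = −4·16 + 5·13
1 = 5·61 − 19·16
1 = −19·199 + 62·61
1852⁻¹ ≡ 62 (mod 199), so k ≡ 62·141 ≡ 185 (mod 199).
x = 1312 + 1852·185 = 343932.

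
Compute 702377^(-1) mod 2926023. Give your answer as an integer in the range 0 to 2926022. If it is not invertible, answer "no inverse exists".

gcd(2926023, 702377) by repeated division:
2926023 = 4·702377 + 116515
702377 = 6·116515 + 3287
116515 = 35·3287 + 1470
3287 = 2·1470 + 347
1470 = 4·347 + 82
347 = 4·82 + 19
82 = 4·19 + 6
19 = 3·6 + 1
6 = 6·1 + 0
The gcd is 1. Working backward:
1 = 19 − 3·6
1 = −3·82 + 13·19
1 = 13·347 − 55·82
1 = −55·1470 + 233·347
1 = 233·3287 − 521·1470
1 = −521·116515 + 18468·3287
1 = 18468·702377 − 111329·116515
1 = −111329·2926023 + 463784·702377
So 702377·463784 ≡ 1 (mod 2926023).

463784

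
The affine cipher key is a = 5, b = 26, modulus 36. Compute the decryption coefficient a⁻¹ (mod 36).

29

Apply the Euclidean algorithm to 36 and 5:
36 = 7*5 + 1
5 = 5*1 + 0
gcd = 1, so the inverse exists. Back-substitute:
1 = 36 − 7·5
Thus 5·(-7) ≡ 1 (mod 36); reducing, -7 mod 36 = 29.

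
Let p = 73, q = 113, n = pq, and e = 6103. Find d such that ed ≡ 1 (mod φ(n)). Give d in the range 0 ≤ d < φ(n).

5095

φ(n) = (p−1)(q−1) = 72·112 = 8064.
Need d with 6103·d ≡ 1 (mod 8064). Apply the extended Euclidean algorithm:
8064 = 1×6103 + 1961
6103 = 3×1961 + 220
1961 = 8×220 + 201
220 = 1×201 + 19
201 = 10×19 + 11
19 = 1×11 + 8
11 = 1×8 + 3
8 = 2×3 + 2
3 = 1×2 + 1
2 = 2×1 + 0
Back-substitute:
1 = 3 − 2
1 = −8 + 3·3
1 = 3·11 − 4·8
1 = −4·19 + 7·11
1 = 7·201 − 74·19
1 = −74·220 + 81·201
1 = 81·1961 − 722·220
1 = −722·6103 + 2247·1961
1 = 2247·8064 − 2969·6103
So 6103·(-2969) ≡ 1 (mod 8064), hence d ≡ -2969 ≡ 5095 (mod 8064).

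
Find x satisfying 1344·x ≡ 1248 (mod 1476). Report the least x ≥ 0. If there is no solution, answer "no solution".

First find gcd(1344, 1476):
1476 = 1*1344 + 132
1344 = 10*132 + 24
132 = 5*24 + 12
24 = 2*12 + 0
gcd = 12 and 12 | 1248, so solutions exist. Divide through by 12: 112x ≡ 104 (mod 123).
Now find 112⁻¹ mod 123:
123 = 1*112 + 11
112 = 10*11 + 2
11 = 5*2 + 1
2 = 2*1 + 0
Back-substitute:
1 = 11 − 5·2
1 = −5·112 + 51·11
1 = 51·123 − 56·112
So 112·(-56) ≡ 1 (mod 123), i.e. 112⁻¹ ≡ 67.
Then x ≡ 67·104 ≡ 80 (mod 123); the smallest non-negative solution is x = 80.

80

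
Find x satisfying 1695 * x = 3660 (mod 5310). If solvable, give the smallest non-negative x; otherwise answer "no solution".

140

First find gcd(1695, 5310):
5310 = 3*1695 + 225
1695 = 7*225 + 120
225 = 1*120 + 105
120 = 1*105 + 15
105 = 7*15 + 0
gcd = 15 and 15 | 3660, so solutions exist. Divide through by 15: 113x ≡ 244 (mod 354).
Now find 113⁻¹ mod 354:
354 = 3·113 + 15
113 = 7·15 + 8
15 = 1·8 + 7
8 = 1·7 + 1
7 = 7·1 + 0
Back-substitute:
1 = 8 − 7
1 = −15 + 2·8
1 = 2·113 − 15·15
1 = −15·354 + 47·113
So 113⁻¹ ≡ 47 (mod 354).
Then x ≡ 47·244 ≡ 140 (mod 354); the smallest non-negative solution is x = 140.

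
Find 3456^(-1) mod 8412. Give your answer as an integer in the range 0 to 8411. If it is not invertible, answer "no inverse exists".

Compute gcd(3456, 8412):
8412 = 2*3456 + 1500
3456 = 2*1500 + 456
1500 = 3*456 + 132
456 = 3*132 + 60
132 = 2*60 + 12
60 = 5*12 + 0
Since gcd = 12 > 1, 3456 is not a unit mod 8412.

no inverse exists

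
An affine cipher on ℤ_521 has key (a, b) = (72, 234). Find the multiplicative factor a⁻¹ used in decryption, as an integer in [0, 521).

398

Run Euclid on (521, 72):
521 = 7×72 + 17
72 = 4×17 + 4
17 = 4×4 + 1
4 = 4×1 + 0
Since gcd(72, 521) = 1, back-substitute to write 1 as a combination:
1 = 17 − 4·4
1 = −4·72 + 17·17
1 = 17·521 − 123·72
Hence 72⁻¹ ≡ -123 ≡ 398 (mod 521).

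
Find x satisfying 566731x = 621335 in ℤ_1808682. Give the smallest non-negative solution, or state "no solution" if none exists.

975203

First find gcd(566731, 1808682):
1808682 = 3*566731 + 108489
566731 = 5*108489 + 24286
108489 = 4*24286 + 11345
24286 = 2*11345 + 1596
11345 = 7*1596 + 173
1596 = 9*173 + 39
173 = 4*39 + 17
39 = 2*17 + 5
17 = 3*5 + 2
5 = 2*2 + 1
2 = 2*1 + 0
gcd = 1, so a unique solution mod 1808682 exists.
Back-substitute for the Bézout coefficients:
1 = 5 − 2·2
1 = −2·17 + 7·5
1 = 7·39 − 16·17
1 = −16·173 + 71·39
1 = 71·1596 − 655·173
1 = −655·11345 + 4656·1596
1 = 4656·24286 − 9967·11345
1 = −9967·108489 + 44524·24286
1 = 44524·566731 − 232587·108489
1 = −232587·1808682 + 742285·566731
So 566731·(742285) ≡ 1 (mod 1808682), giving 566731⁻¹ ≡ 742285.
x ≡ 566731⁻¹·621335 ≡ 742285·621335 ≡ 975203 (mod 1808682).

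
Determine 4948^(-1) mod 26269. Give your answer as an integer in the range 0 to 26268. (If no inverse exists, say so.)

25032

Extended Euclidean algorithm:
26269 = 5*4948 + 1529
4948 = 3*1529 + 361
1529 = 4*361 + 85
361 = 4*85 + 21
85 = 4*21 + 1
21 = 21*1 + 0
gcd = 1, so the inverse exists. Back-substitute:
1 = 85 − 4·21
1 = −4·361 + 17·85
1 = 17·1529 − 72·361
1 = −72·4948 + 233·1529
1 = 233·26269 − 1237·4948
Thus 4948·(-1237) ≡ 1 (mod 26269); reducing, -1237 mod 26269 = 25032.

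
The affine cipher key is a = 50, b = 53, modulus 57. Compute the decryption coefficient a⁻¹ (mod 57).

8

gcd(57, 50) by repeated division:
57 = 1*50 + 7
50 = 7*7 + 1
7 = 7*1 + 0
The gcd is 1. Working backward:
1 = 50 − 7·7
1 = −7·57 + 8·50
So 50·8 ≡ 1 (mod 57).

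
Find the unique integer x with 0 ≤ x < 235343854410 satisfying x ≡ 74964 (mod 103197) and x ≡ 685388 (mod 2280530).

214064914368

Write x = 74964 + 103197·k. Then 103197·k ≡ 685388 − 74964 ≡ 610424 (mod 2280530).
Need 103197⁻¹ mod 2280530. Extended Euclid on (2280530, 103197):
2280530 = 22×103197 + 10196
103197 = 10×10196 + 1237
10196 = 8×1237 + 300
1237 = 4×300 + 37
300 = 8×37 + 4
37 = 9×4 + 1
4 = 4×1 + 0
Back-substitute:
1 = 37 − 9·4
1 = −9·300 + 73·37
1 = 73·1237 − 301·300
1 = −301·10196 + 2481·1237
1 = 2481·103197 − 25111·10196
1 = −25111·2280530 + 554923·103197
103197⁻¹ ≡ 554923 (mod 2280530), so k ≡ 554923·610424 ≡ 2074332 (mod 2280530).
x = 74964 + 103197·2074332 = 214064914368.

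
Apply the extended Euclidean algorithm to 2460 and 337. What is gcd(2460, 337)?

1

Repeated division:
2460 = 7*337 + 101
337 = 3*101 + 34
101 = 2*34 + 33
34 = 1*33 + 1
33 = 33*1 + 0
gcd(2460, 337) = 1.
Working backward:
1 = 34 − 33
1 = −101 + 3·34
1 = 3·337 − 10·101
1 = −10·2460 + 73·337
So 1 = (-10)·2460 + (73)·337.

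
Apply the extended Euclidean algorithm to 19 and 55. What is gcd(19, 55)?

1

Apply Euclid's algorithm to 55 and 19:
55 = 2*19 + 17
19 = 1*17 + 2
17 = 8*2 + 1
2 = 2*1 + 0
gcd(19, 55) = 1.
Express as a combination:
1 = 17 − 8·2
1 = −8·19 + 9·17
1 = 9·55 − 26·19
So 1 = (9)·55 + (-26)·19.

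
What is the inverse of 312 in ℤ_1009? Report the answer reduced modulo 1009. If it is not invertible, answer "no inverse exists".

152

gcd(1009, 312) by repeated division:
1009 = 3×312 + 73
312 = 4×73 + 20
73 = 3×20 + 13
20 = 1×13 + 7
13 = 1×7 + 6
7 = 1×6 + 1
6 = 6×1 + 0
gcd = 1, so the inverse exists. Back-substitute:
1 = 7 − 6
1 = −13 + 2·7
1 = 2·20 − 3·13
1 = −3·73 + 11·20
1 = 11·312 − 47·73
1 = −47·1009 + 152·312
So 312·152 ≡ 1 (mod 1009).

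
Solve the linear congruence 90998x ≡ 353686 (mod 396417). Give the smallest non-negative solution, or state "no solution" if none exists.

First find gcd(90998, 396417):
396417 = 4*90998 + 32425
90998 = 2*32425 + 26148
32425 = 1*26148 + 6277
26148 = 4*6277 + 1040
6277 = 6*1040 + 37
1040 = 28*37 + 4
37 = 9*4 + 1
4 = 4*1 + 0
gcd = 1, so a unique solution mod 396417 exists.
Back-substitute for the Bézout coefficients:
1 = 37 − 9·4
1 = −9·1040 + 253·37
1 = 253·6277 − 1527·1040
1 = −1527·26148 + 6361·6277
1 = 6361·32425 − 7888·26148
1 = −7888·90998 + 22137·32425
1 = 22137·396417 − 96436·90998
So 90998·(-96436) ≡ 1 (mod 396417), giving 90998⁻¹ ≡ 299981.
x ≡ 90998⁻¹·353686 ≡ 299981·353686 ≡ 52001 (mod 396417).

52001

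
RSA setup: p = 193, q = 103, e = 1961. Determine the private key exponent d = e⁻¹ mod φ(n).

5273

φ(n) = (p−1)(q−1) = 192·102 = 19584.
Need d with 1961·d ≡ 1 (mod 19584). Apply the extended Euclidean algorithm:
19584 = 9*1961 + 1935
1961 = 1*1935 + 26
1935 = 74*26 + 11
26 = 2*11 + 4
11 = 2*4 + 3
4 = 1*3 + 1
3 = 3*1 + 0
Back-substitute:
1 = 4 − 3
1 = −11 + 3·4
1 = 3·26 − 7·11
1 = −7·1935 + 521·26
1 = 521·1961 − 528·1935
1 = −528·19584 + 5273·1961
So 1961·5273 ≡ 1 (mod 19584), hence d = 5273.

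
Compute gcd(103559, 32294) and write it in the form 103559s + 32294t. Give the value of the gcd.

Euclidean algorithm:
103559 = 3·32294 + 6677
32294 = 4·6677 + 5586
6677 = 1·5586 + 1091
5586 = 5·1091 + 131
1091 = 8·131 + 43
131 = 3·43 + 2
43 = 21·2 + 1
2 = 2·1 + 0
gcd(103559, 32294) = 1.
Express as a combination:
1 = 43 − 21·2
1 = −21·131 + 64·43
1 = 64·1091 − 533·131
1 = −533·5586 + 2729·1091
1 = 2729·6677 − 3262·5586
1 = −3262·32294 + 15777·6677
1 = 15777·103559 − 50593·32294
So 1 = (15777)·103559 + (-50593)·32294.

1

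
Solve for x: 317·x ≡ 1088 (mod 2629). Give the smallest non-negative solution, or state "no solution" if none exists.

First find gcd(317, 2629):
2629 = 8·317 + 93
317 = 3·93 + 38
93 = 2·38 + 17
38 = 2·17 + 4
17 = 4·4 + 1
4 = 4·1 + 0
gcd = 1, so a unique solution mod 2629 exists.
Back-substitute for the Bézout coefficients:
1 = 17 − 4·4
1 = −4·38 + 9·17
1 = 9·93 − 22·38
1 = −22·317 + 75·93
1 = 75·2629 − 622·317
So 317·(-622) ≡ 1 (mod 2629), giving 317⁻¹ ≡ 2007.
x ≡ 317⁻¹·1088 ≡ 2007·1088 ≡ 1546 (mod 2629).

1546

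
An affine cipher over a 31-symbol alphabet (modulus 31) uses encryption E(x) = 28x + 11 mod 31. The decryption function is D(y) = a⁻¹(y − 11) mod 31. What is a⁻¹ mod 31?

Extended Euclidean algorithm:
31 = 1*28 + 3
28 = 9*3 + 1
3 = 3*1 + 0
The gcd is 1. Working backward:
1 = 28 − 9·3
1 = −9·31 + 10·28
So 28·10 ≡ 1 (mod 31).

10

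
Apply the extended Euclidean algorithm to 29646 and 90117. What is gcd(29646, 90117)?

9

Apply Euclid's algorithm to 90117 and 29646:
90117 = 3·29646 + 1179
29646 = 25·1179 + 171
1179 = 6·171 + 153
171 = 1·153 + 18
153 = 8·18 + 9
18 = 2·9 + 0
gcd(29646, 90117) = 9.
Working backward:
9 = 153 − 8·18
9 = −8·171 + 9·153
9 = 9·1179 − 62·171
9 = −62·29646 + 1559·1179
9 = 1559·90117 − 4739·29646
So 9 = (1559)·90117 + (-4739)·29646.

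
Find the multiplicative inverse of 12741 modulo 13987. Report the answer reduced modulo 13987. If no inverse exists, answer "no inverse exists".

Run Euclid on (13987, 12741):
13987 = 1·12741 + 1246
12741 = 10·1246 + 281
1246 = 4·281 + 122
281 = 2·122 + 37
122 = 3·37 + 11
37 = 3·11 + 4
11 = 2·4 + 3
4 = 1·3 + 1
3 = 3·1 + 0
The gcd is 1. Working backward:
1 = 4 − 3
1 = −11 + 3·4
1 = 3·37 − 10·11
1 = −10·122 + 33·37
1 = 33·281 − 76·122
1 = −76·1246 + 337·281
1 = 337·12741 − 3446·1246
1 = −3446·13987 + 3783·12741
So 12741·3783 ≡ 1 (mod 13987).

3783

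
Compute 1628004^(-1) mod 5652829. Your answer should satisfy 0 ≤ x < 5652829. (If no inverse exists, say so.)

Compute gcd(1628004, 5652829):
5652829 = 3×1628004 + 768817
1628004 = 2×768817 + 90370
768817 = 8×90370 + 45857
90370 = 1×45857 + 44513
45857 = 1×44513 + 1344
44513 = 33×1344 + 161
1344 = 8×161 + 56
161 = 2×56 + 49
56 = 1×49 + 7
49 = 7×7 + 0
Since gcd = 7 > 1, 1628004 is not a unit mod 5652829.

no inverse exists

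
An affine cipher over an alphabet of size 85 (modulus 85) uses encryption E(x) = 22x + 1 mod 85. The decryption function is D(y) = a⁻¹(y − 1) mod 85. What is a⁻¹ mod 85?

Extended Euclidean algorithm:
85 = 3×22 + 19
22 = 1×19 + 3
19 = 6×3 + 1
3 = 3×1 + 0
The gcd is 1. Working backward:
1 = 19 − 6·3
1 = −6·22 + 7·19
1 = 7·85 − 27·22
Thus 22·(-27) ≡ 1 (mod 85); reducing, -27 mod 85 = 58.

58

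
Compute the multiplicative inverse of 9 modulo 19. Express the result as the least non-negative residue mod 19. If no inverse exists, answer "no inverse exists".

17

gcd(19, 9) by repeated division:
19 = 2*9 + 1
9 = 9*1 + 0
gcd = 1, so the inverse exists. Back-substitute:
1 = 19 − 2·9
Thus 9·(-2) ≡ 1 (mod 19); reducing, -2 mod 19 = 17.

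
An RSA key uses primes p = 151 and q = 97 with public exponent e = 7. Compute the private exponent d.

φ(n) = (p−1)(q−1) = 150·96 = 14400.
Need d with 7·d ≡ 1 (mod 14400). Apply the extended Euclidean algorithm:
14400 = 2057×7 + 1
7 = 7×1 + 0
Back-substitute:
1 = 14400 − 2057·7
So 7·(-2057) ≡ 1 (mod 14400), hence d ≡ -2057 ≡ 12343 (mod 14400).

12343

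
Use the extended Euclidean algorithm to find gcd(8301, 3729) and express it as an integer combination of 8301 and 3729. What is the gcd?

3

Apply Euclid's algorithm to 8301 and 3729:
8301 = 2·3729 + 843
3729 = 4·843 + 357
843 = 2·357 + 129
357 = 2·129 + 99
129 = 1·99 + 30
99 = 3·30 + 9
30 = 3·9 + 3
9 = 3·3 + 0
gcd(8301, 3729) = 3.
Back-substituting:
3 = 30 − 3·9
3 = −3·99 + 10·30
3 = 10·129 − 13·99
3 = −13·357 + 36·129
3 = 36·843 − 85·357
3 = −85·3729 + 376·843
3 = 376·8301 − 837·3729
So 3 = (376)·8301 + (-837)·3729.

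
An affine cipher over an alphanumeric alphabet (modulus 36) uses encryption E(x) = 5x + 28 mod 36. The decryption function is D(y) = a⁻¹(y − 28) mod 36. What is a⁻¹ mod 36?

29

gcd(36, 5) by repeated division:
36 = 7×5 + 1
5 = 5×1 + 0
Since gcd(5, 36) = 1, back-substitute to write 1 as a combination:
1 = 36 − 7·5
Hence 5⁻¹ ≡ -7 ≡ 29 (mod 36).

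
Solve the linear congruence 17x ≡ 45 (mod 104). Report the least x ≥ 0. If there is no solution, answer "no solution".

21

First find gcd(17, 104):
104 = 6·17 + 2
17 = 8·2 + 1
2 = 2·1 + 0
gcd = 1, so a unique solution mod 104 exists.
Back-substitute for the Bézout coefficients:
1 = 17 − 8·2
1 = −8·104 + 49·17
So 17·(49) ≡ 1 (mod 104), giving 17⁻¹ ≡ 49.
x ≡ 17⁻¹·45 ≡ 49·45 ≡ 21 (mod 104).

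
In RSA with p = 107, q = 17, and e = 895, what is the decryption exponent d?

φ(n) = (p−1)(q−1) = 106·16 = 1696.
Need d with 895·d ≡ 1 (mod 1696). Apply the extended Euclidean algorithm:
1696 = 1×895 + 801
895 = 1×801 + 94
801 = 8×94 + 49
94 = 1×49 + 45
49 = 1×45 + 4
45 = 11×4 + 1
4 = 4×1 + 0
Back-substitute:
1 = 45 − 11·4
1 = −11·49 + 12·45
1 = 12·94 − 23·49
1 = −23·801 + 196·94
1 = 196·895 − 219·801
1 = −219·1696 + 415·895
So 895·415 ≡ 1 (mod 1696), hence d = 415.

415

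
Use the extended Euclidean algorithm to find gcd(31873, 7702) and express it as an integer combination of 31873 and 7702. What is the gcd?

Apply Euclid's algorithm to 31873 and 7702:
31873 = 4*7702 + 1065
7702 = 7*1065 + 247
1065 = 4*247 + 77
247 = 3*77 + 16
77 = 4*16 + 13
16 = 1*13 + 3
13 = 4*3 + 1
3 = 3*1 + 0
gcd(31873, 7702) = 1.
Express as a combination:
1 = 13 − 4·3
1 = −4·16 + 5·13
1 = 5·77 − 24·16
1 = −24·247 + 77·77
1 = 77·1065 − 332·247
1 = −332·7702 + 2401·1065
1 = 2401·31873 − 9936·7702
So 1 = (2401)·31873 + (-9936)·7702.

1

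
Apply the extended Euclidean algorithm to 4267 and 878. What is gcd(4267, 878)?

Apply Euclid's algorithm to 4267 and 878:
4267 = 4*878 + 755
878 = 1*755 + 123
755 = 6*123 + 17
123 = 7*17 + 4
17 = 4*4 + 1
4 = 4*1 + 0
gcd(4267, 878) = 1.
Working backward:
1 = 17 − 4·4
1 = −4·123 + 29·17
1 = 29·755 − 178·123
1 = −178·878 + 207·755
1 = 207·4267 − 1006·878
So 1 = (207)·4267 + (-1006)·878.

1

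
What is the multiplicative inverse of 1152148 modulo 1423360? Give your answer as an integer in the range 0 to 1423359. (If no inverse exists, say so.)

Compute gcd(1152148, 1423360):
1423360 = 1×1152148 + 271212
1152148 = 4×271212 + 67300
271212 = 4×67300 + 2012
67300 = 33×2012 + 904
2012 = 2×904 + 204
904 = 4×204 + 88
204 = 2×88 + 28
88 = 3×28 + 4
28 = 7×4 + 0
The gcd is 4, not 1, hence no inverse exists.

no inverse exists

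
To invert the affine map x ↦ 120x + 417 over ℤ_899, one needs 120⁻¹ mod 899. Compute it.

Run Euclid on (899, 120):
899 = 7*120 + 59
120 = 2*59 + 2
59 = 29*2 + 1
2 = 2*1 + 0
gcd = 1, so the inverse exists. Back-substitute:
1 = 59 − 29·2
1 = −29·120 + 59·59
1 = 59·899 − 442·120
So 120·(-442) ≡ 1 (mod 899), and -442 ≡ 457 (mod 899).

457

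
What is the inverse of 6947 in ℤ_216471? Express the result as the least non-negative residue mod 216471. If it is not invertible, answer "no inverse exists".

Run Euclid on (216471, 6947):
216471 = 31×6947 + 1114
6947 = 6×1114 + 263
1114 = 4×263 + 62
263 = 4×62 + 15
62 = 4×15 + 2
15 = 7×2 + 1
2 = 2×1 + 0
Since gcd(6947, 216471) = 1, back-substitute to write 1 as a combination:
1 = 15 − 7·2
1 = −7·62 + 29·15
1 = 29·263 − 123·62
1 = −123·1114 + 521·263
1 = 521·6947 − 3249·1114
1 = −3249·216471 + 101240·6947
So 6947·101240 ≡ 1 (mod 216471).

101240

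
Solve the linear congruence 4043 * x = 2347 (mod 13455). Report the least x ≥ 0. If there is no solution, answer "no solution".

no solution

gcd(4043, 13455):
13455 = 3×4043 + 1326
4043 = 3×1326 + 65
1326 = 20×65 + 26
65 = 2×26 + 13
26 = 2×13 + 0
gcd = 13, but 13 ∤ 2347, so the congruence has no solution.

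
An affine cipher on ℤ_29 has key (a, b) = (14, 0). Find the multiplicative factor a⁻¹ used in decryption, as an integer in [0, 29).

Apply the Euclidean algorithm to 29 and 14:
29 = 2*14 + 1
14 = 14*1 + 0
The gcd is 1. Working backward:
1 = 29 − 2·14
So 14·(-2) ≡ 1 (mod 29), and -2 ≡ 27 (mod 29).

27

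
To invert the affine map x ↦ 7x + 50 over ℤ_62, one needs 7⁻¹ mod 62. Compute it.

gcd(62, 7) by repeated division:
62 = 8·7 + 6
7 = 1·6 + 1
6 = 6·1 + 0
The gcd is 1. Working backward:
1 = 7 − 6
1 = −62 + 9·7
So 7·9 ≡ 1 (mod 62).

9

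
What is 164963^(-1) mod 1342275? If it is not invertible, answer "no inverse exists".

Extended Euclidean algorithm:
1342275 = 8×164963 + 22571
164963 = 7×22571 + 6966
22571 = 3×6966 + 1673
6966 = 4×1673 + 274
1673 = 6×274 + 29
274 = 9×29 + 13
29 = 2×13 + 3
13 = 4×3 + 1
3 = 3×1 + 0
The gcd is 1. Working backward:
1 = 13 − 4·3
1 = −4·29 + 9·13
1 = 9·274 − 85·29
1 = −85·1673 + 519·274
1 = 519·6966 − 2161·1673
1 = −2161·22571 + 7002·6966
1 = 7002·164963 − 51175·22571
1 = −51175·1342275 + 416402·164963
So 164963·416402 ≡ 1 (mod 1342275).

416402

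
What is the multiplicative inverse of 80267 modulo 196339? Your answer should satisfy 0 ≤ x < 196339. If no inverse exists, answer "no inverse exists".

Compute gcd(80267, 196339):
196339 = 2·80267 + 35805
80267 = 2·35805 + 8657
35805 = 4·8657 + 1177
8657 = 7·1177 + 418
1177 = 2·418 + 341
418 = 1·341 + 77
341 = 4·77 + 33
77 = 2·33 + 11
33 = 3·11 + 0
Since gcd = 11 > 1, 80267 is not a unit mod 196339.

no inverse exists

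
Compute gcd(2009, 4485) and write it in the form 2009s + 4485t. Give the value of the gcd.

1

Apply Euclid's algorithm to 4485 and 2009:
4485 = 2*2009 + 467
2009 = 4*467 + 141
467 = 3*141 + 44
141 = 3*44 + 9
44 = 4*9 + 8
9 = 1*8 + 1
8 = 8*1 + 0
gcd(2009, 4485) = 1.
Back-substituting:
1 = 9 − 8
1 = −44 + 5·9
1 = 5·141 − 16·44
1 = −16·467 + 53·141
1 = 53·2009 − 228·467
1 = −228·4485 + 509·2009
So 1 = (-228)·4485 + (509)·2009.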